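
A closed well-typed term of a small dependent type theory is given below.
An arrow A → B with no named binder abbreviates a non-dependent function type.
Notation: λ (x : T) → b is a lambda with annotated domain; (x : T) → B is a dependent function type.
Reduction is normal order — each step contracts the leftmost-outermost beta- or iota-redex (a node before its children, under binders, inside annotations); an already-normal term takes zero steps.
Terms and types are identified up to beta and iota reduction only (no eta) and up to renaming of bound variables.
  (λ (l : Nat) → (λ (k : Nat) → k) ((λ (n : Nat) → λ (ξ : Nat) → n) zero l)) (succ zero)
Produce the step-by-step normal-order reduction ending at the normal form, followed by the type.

normal-order reduction:
  (λ (l : Nat) → (λ (k : Nat) → k) ((λ (n : Nat) → λ (ξ : Nat) → n) zero l)) (succ zero)
  ~> (λ (l : Nat) → l) ((λ (k : Nat) → λ (n : Nat) → k) zero (succ zero))
  ~> (λ (l : Nat) → λ (k : Nat) → l) zero (succ zero)
  ~> (λ (l : Nat) → zero) (succ zero)
  ~> zero
inferred type:
  Nat


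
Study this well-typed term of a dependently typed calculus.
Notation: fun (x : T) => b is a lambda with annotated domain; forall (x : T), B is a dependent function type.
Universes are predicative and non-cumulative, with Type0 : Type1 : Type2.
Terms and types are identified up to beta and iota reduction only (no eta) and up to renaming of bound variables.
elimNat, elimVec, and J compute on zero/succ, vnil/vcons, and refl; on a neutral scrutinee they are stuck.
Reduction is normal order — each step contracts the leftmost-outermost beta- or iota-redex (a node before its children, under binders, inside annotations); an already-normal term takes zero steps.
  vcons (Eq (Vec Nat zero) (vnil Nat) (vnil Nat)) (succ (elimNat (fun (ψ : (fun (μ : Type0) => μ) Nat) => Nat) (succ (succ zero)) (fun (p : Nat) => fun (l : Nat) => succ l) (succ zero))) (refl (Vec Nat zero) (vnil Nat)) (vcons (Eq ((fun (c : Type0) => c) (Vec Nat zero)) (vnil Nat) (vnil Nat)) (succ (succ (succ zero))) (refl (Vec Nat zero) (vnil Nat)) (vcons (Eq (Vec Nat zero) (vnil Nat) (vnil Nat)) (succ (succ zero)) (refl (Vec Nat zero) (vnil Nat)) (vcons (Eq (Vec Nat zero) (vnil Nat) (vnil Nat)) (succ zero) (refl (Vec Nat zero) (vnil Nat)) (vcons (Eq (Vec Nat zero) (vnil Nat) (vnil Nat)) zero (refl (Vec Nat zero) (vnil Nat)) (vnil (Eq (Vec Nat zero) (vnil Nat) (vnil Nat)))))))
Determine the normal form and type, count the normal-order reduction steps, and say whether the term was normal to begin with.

resulting normal form:
  vcons (Eq (Vec Nat zero) (vnil Nat) (vnil Nat)) (succ (succ (succ (succ zero)))) (refl (Vec Nat zero) (vnil Nat)) (vcons (Eq (Vec Nat zero) (vnil Nat) (vnil Nat)) (succ (succ (succ zero))) (refl (Vec Nat zero) (vnil Nat)) (vcons (Eq (Vec Nat zero) (vnil Nat) (vnil Nat)) (succ (succ zero)) (refl (Vec Nat zero) (vnil Nat)) (vcons (Eq (Vec Nat zero) (vnil Nat) (vnil Nat)) (succ zero) (refl (Vec Nat zero) (vnil Nat)) (vcons (Eq (Vec Nat zero) (vnil Nat) (vnil Nat)) zero (refl (Vec Nat zero) (vnil Nat)) (vnil (Eq (Vec Nat zero) (vnil Nat) (vnil Nat)))))))
inferred type:
  Vec (Eq (Vec Nat zero) (vnil Nat) (vnil Nat)) (succ (succ (succ (succ (succ zero)))))
reduction steps (normal order): 5
started in normal form: no
first redex: an elimNat iota-redex


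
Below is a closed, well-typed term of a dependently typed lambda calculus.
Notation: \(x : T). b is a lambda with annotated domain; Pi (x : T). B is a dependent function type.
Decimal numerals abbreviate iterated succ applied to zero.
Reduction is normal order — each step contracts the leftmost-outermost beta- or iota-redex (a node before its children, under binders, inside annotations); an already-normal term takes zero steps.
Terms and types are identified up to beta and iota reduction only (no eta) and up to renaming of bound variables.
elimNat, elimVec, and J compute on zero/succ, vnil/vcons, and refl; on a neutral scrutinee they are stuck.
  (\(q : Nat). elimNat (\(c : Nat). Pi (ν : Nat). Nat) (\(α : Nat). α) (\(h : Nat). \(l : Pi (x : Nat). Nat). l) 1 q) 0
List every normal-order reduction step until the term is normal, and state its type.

normal-order reduction:
  (\(q : Nat). elimNat (\(c : Nat). Pi (ν : Nat). Nat) (\(α : Nat). α) (\(h : Nat). \(l : Pi (x : Nat). Nat). l) 1 q) 0
  ~> elimNat (\(q : Nat). Pi (c : Nat). Nat) (\(ν : Nat). ν) (\(α : Nat). \(h : Pi (l : Nat). Nat). h) 1 0
  ~> (\(q : Nat). \(c : Pi (ν : Nat). Nat). c) 0 (elimNat (\(α : Nat). Pi (h : Nat). Nat) (\(l : Nat). l) (\(x : Nat). \(η : Pi (r : Nat). Nat). η) 0) 0
  ~> (\(q : Pi (c : Nat). Nat). q) (elimNat (\(ν : Nat). Pi (α : Nat). Nat) (\(h : Nat). h) (\(l : Nat). \(x : Pi (η : Nat). Nat). x) 0) 0
  ~> elimNat (\(q : Nat). Pi (c : Nat). Nat) (\(ν : Nat). ν) (\(α : Nat). \(h : Pi (l : Nat). Nat). h) 0 0
  ~> (\(q : Nat). q) 0
  ~> 0
the term's type:
  Nat


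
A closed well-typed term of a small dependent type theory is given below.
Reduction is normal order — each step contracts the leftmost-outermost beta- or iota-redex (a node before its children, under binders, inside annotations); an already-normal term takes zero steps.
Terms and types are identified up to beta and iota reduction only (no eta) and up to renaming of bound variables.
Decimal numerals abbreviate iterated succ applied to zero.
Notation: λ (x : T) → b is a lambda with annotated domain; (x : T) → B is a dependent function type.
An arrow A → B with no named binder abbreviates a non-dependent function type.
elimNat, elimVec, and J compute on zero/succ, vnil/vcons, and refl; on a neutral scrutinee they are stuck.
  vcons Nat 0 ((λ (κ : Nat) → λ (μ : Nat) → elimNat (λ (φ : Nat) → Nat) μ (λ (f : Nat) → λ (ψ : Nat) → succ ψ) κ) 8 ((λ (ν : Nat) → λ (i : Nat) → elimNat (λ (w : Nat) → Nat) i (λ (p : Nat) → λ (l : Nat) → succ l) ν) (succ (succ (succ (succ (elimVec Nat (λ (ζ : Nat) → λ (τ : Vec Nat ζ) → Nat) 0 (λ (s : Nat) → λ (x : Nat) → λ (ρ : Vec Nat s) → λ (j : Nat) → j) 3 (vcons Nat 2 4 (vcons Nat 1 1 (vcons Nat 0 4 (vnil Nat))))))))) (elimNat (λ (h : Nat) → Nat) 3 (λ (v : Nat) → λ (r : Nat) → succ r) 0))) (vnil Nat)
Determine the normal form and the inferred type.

resulting normal form:
  vcons Nat 0 15 (vnil Nat)
inferred type:
  Vec Nat 1
observation: 59 normal-order steps separate the term from its normal form.


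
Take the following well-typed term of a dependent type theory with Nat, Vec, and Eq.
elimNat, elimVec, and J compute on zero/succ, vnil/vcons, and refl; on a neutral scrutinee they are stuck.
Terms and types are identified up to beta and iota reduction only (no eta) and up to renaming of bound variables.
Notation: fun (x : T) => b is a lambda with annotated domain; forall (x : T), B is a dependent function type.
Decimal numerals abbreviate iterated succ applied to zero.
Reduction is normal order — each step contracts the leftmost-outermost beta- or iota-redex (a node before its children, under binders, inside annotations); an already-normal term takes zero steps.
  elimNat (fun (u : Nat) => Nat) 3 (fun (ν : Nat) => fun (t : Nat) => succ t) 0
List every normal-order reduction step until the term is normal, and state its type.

normal-order reduction:
  elimNat (fun (u : Nat) => Nat) 3 (fun (ν : Nat) => fun (t : Nat) => succ t) 0
  ~> 3
type:
  Nat


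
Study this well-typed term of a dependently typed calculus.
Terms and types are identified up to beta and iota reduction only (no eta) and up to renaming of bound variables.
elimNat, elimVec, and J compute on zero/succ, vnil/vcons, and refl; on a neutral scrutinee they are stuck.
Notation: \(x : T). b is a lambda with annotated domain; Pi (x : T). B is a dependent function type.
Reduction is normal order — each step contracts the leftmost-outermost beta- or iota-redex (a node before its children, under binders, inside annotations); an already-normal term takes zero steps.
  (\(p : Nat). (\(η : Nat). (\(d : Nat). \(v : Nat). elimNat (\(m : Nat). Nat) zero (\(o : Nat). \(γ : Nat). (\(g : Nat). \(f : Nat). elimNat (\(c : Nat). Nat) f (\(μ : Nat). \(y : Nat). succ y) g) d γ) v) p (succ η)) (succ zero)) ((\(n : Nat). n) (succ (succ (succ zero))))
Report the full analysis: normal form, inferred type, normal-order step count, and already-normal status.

resulting normal form:
  succ (succ (succ (succ (succ (succ zero)))))
inferred type:
  Nat
steps to reach normal form (normal order): 37
already normal: no
first redex: a beta-redex


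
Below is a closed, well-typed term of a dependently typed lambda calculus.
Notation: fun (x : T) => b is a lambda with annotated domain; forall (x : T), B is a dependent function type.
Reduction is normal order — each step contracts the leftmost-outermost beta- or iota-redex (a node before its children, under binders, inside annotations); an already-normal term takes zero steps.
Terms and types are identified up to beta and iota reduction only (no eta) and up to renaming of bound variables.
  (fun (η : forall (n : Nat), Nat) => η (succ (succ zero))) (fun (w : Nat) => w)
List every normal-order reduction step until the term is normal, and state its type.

normal-order reduction sequence:
  (fun (η : forall (n : Nat), Nat) => η (succ (succ zero))) (fun (w : Nat) => w)
  ~> (fun (η : Nat) => η) (succ (succ zero))
  ~> succ (succ zero)
inferred type:
  Nat


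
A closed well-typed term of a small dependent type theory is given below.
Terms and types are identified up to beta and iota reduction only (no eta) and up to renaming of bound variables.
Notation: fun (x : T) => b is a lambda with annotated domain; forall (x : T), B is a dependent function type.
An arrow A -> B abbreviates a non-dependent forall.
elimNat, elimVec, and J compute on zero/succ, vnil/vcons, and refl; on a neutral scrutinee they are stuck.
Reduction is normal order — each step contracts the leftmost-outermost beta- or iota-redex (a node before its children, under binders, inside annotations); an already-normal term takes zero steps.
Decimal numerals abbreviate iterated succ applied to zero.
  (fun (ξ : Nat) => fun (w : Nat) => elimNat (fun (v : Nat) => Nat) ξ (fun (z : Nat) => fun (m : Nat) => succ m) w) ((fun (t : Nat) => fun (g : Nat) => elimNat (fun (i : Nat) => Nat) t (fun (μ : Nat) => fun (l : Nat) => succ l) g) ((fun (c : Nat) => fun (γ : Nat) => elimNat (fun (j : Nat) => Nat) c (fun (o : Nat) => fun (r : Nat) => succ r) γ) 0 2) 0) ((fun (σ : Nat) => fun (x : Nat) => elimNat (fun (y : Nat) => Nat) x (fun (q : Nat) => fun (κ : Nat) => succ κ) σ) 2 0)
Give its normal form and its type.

resulting normal form:
  4
inferred type:
  Nat


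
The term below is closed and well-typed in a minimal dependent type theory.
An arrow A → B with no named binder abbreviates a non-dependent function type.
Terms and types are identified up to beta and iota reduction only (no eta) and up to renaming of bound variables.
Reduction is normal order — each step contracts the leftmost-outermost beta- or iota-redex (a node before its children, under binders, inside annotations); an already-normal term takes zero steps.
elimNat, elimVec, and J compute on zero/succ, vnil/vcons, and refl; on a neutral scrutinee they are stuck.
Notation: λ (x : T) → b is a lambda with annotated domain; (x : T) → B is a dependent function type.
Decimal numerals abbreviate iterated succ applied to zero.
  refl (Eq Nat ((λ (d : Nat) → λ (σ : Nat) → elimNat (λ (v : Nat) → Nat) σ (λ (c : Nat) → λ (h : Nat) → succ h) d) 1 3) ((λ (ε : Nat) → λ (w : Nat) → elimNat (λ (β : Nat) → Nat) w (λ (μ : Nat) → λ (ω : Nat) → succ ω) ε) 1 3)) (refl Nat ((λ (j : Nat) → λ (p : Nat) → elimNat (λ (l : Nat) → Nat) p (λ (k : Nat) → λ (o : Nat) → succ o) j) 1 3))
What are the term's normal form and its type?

resulting normal form:
  refl (Eq Nat 4 4) (refl Nat 4)
inferred type:
  Eq (Eq Nat 4 4) (refl Nat 4) (refl Nat 4)


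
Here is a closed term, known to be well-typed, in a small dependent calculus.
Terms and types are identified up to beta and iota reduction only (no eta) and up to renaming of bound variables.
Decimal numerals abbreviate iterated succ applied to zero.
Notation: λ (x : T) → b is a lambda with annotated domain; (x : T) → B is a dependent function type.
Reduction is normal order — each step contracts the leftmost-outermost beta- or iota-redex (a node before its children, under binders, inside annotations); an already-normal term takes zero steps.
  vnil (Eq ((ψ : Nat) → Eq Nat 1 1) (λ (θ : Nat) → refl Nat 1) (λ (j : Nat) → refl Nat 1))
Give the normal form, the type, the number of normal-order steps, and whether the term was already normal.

reduced normal form:
  vnil (Eq ((ψ : Nat) → Eq Nat 1 1) (λ (θ : Nat) → refl Nat 1) (λ (j : Nat) → refl Nat 1))
the term's type:
  Vec (Eq ((ψ : Nat) → Eq Nat 1 1) (λ (θ : Nat) → refl Nat 1) (λ (j : Nat) → refl Nat 1)) 0
reduction steps (normal order): 0
started in normal form: yes


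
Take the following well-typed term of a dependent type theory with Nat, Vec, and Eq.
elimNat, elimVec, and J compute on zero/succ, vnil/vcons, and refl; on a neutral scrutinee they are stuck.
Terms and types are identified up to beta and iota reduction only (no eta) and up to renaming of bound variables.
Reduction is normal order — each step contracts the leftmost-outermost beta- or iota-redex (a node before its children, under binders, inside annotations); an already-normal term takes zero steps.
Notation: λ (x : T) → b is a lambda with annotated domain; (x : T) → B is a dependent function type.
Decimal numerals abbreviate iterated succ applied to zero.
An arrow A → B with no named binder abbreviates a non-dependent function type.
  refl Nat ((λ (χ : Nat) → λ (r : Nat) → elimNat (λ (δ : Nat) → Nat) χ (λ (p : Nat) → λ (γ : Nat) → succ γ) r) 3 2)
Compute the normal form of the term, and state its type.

resulting normal form:
  refl Nat 5
the term's type:
  Eq Nat 5 5
observation: 9 normal-order steps separate the term from its normal form.


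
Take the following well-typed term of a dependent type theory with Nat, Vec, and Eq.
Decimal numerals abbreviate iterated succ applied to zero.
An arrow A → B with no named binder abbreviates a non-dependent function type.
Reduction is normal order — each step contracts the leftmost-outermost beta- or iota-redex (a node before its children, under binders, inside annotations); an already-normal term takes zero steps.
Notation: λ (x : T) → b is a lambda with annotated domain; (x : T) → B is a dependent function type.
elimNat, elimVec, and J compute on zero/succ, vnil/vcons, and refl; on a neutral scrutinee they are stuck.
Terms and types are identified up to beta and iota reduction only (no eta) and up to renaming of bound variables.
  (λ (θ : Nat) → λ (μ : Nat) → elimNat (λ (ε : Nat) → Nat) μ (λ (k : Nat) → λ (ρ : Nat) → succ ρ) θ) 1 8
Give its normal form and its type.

reduced normal form:
  9
the term's type:
  Nat
observation: contracting a beta-redex first, the term normalizes in 6 steps.


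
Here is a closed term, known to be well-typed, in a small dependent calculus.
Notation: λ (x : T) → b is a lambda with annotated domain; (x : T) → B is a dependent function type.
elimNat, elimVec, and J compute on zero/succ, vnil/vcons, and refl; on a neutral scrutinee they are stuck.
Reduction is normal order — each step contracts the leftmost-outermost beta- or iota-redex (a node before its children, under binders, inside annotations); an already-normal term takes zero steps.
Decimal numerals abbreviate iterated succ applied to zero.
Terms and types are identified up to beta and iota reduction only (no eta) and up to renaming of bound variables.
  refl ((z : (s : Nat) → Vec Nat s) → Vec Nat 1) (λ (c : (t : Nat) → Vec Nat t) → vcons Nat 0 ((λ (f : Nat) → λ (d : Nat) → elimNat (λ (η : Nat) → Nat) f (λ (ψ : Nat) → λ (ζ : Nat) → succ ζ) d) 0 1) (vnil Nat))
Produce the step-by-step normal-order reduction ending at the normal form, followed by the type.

reduction (normal order):
  refl ((z : (s : Nat) → Vec Nat s) → Vec Nat 1) (λ (c : (t : Nat) → Vec Nat t) → vcons Nat 0 ((λ (f : Nat) → λ (d : Nat) → elimNat (λ (η : Nat) → Nat) f (λ (ψ : Nat) → λ (ζ : Nat) → succ ζ) d) 0 1) (vnil Nat))
  ~> refl ((z : (s : Nat) → Vec Nat s) → Vec Nat 1) (λ (c : (t : Nat) → Vec Nat t) → vcons Nat 0 ((λ (f : Nat) → elimNat (λ (d : Nat) → Nat) 0 (λ (η : Nat) → λ (ψ : Nat) → succ ψ) f) 1) (vnil Nat))
  ~> refl ((z : (s : Nat) → Vec Nat s) → Vec Nat 1) (λ (c : (t : Nat) → Vec Nat t) → vcons Nat 0 (elimNat (λ (f : Nat) → Nat) 0 (λ (d : Nat) → λ (η : Nat) → succ η) 1) (vnil Nat))
  ~> refl ((z : (s : Nat) → Vec Nat s) → Vec Nat 1) (λ (c : (t : Nat) → Vec Nat t) → vcons Nat 0 ((λ (f : Nat) → λ (d : Nat) → succ d) 0 (elimNat (λ (η : Nat) → Nat) 0 (λ (ψ : Nat) → λ (ζ : Nat) → succ ζ) 0)) (vnil Nat))
  ~> refl ((z : (s : Nat) → Vec Nat s) → Vec Nat 1) (λ (c : (t : Nat) → Vec Nat t) → vcons Nat 0 ((λ (f : Nat) → succ f) (elimNat (λ (d : Nat) → Nat) 0 (λ (η : Nat) → λ (ψ : Nat) → succ ψ) 0)) (vnil Nat))
  ~> refl ((z : (s : Nat) → Vec Nat s) → Vec Nat 1) (λ (c : (t : Nat) → Vec Nat t) → vcons Nat 0 (succ (elimNat (λ (f : Nat) → Nat) 0 (λ (d : Nat) → λ (η : Nat) → succ η) 0)) (vnil Nat))
  ~> refl ((z : (s : Nat) → Vec Nat s) → Vec Nat 1) (λ (c : (t : Nat) → Vec Nat t) → vcons Nat 0 1 (vnil Nat))
the term's type:
  Eq ((z : (s : Nat) → Vec Nat s) → Vec Nat 1) (λ (c : (t : Nat) → Vec Nat t) → vcons Nat 0 1 (vnil Nat)) (λ (f : (d : Nat) → Vec Nat d) → vcons Nat 0 1 (vnil Nat))


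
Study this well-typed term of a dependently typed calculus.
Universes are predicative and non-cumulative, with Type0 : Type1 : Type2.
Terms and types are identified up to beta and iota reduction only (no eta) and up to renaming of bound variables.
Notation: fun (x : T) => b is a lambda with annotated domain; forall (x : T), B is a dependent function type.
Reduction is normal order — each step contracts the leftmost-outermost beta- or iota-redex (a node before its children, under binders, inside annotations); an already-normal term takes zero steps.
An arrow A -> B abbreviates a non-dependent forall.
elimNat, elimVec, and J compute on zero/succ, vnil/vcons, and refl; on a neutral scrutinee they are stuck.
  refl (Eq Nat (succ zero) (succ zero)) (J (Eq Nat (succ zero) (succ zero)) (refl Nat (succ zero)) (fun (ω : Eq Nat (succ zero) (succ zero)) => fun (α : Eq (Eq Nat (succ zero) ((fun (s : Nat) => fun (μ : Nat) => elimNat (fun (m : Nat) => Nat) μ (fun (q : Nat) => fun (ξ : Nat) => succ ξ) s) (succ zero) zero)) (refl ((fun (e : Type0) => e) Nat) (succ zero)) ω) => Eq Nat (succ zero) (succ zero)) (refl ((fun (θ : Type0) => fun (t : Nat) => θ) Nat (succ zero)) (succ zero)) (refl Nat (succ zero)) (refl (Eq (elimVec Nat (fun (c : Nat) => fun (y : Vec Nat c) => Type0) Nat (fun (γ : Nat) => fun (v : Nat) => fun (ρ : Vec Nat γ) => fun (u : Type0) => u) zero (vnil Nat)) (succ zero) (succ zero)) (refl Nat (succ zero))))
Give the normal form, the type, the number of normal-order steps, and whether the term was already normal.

normal form:
  refl (Eq Nat (succ zero) (succ zero)) (refl Nat (succ zero))
type:
  Eq (Eq Nat (succ zero) (succ zero)) (refl Nat (succ zero)) (refl Nat (succ zero))
steps to reach normal form (normal order): 3
term was already normal: no
first contracted redex: a J iota-redex


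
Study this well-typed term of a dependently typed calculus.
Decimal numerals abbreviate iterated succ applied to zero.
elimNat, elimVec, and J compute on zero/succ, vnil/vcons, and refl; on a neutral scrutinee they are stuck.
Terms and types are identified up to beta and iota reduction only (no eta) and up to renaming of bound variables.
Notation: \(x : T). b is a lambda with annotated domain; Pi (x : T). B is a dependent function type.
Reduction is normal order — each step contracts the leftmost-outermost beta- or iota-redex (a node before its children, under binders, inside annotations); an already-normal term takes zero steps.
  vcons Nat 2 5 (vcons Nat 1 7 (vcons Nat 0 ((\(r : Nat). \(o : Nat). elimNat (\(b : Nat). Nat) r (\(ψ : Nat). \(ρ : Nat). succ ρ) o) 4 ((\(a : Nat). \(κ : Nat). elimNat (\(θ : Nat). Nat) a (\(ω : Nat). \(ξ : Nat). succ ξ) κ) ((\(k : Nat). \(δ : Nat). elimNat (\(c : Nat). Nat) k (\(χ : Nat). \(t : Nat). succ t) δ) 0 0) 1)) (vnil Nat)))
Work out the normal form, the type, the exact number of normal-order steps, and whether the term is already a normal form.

reduced normal form:
  vcons Nat 2 5 (vcons Nat 1 7 (vcons Nat 0 5 (vnil Nat)))
type:
  Vec Nat 3
normal-order step count: 15
term was already normal: no
first redex: a beta-redex


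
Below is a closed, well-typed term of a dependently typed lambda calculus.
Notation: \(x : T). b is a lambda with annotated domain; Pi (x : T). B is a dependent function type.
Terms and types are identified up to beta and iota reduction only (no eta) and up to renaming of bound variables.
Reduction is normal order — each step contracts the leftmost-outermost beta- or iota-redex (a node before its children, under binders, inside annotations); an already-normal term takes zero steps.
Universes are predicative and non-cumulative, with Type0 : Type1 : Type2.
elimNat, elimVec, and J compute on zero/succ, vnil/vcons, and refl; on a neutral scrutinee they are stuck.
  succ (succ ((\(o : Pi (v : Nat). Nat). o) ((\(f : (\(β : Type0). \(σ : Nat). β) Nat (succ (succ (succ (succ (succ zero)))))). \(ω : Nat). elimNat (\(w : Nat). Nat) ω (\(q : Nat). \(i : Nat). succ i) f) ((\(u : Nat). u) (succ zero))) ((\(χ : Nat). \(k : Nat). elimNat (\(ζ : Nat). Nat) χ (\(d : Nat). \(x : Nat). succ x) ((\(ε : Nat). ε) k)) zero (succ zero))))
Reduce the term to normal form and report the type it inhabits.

resulting normal form:
  succ (succ (succ (succ zero)))
the term's type:
  Nat


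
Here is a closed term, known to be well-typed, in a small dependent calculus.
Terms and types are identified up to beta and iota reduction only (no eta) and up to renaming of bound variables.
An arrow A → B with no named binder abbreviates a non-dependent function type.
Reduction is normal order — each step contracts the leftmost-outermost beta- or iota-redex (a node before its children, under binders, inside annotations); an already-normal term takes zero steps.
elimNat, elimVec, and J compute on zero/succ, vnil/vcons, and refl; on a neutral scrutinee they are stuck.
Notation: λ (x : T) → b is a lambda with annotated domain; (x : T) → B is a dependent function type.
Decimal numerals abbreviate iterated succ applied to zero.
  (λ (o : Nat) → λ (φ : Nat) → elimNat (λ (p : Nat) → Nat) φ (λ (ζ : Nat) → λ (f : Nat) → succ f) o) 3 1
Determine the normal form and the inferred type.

reduced normal form:
  4
inferred type:
  Nat
observation: contracting a beta-redex first, the term normalizes in 12 steps.


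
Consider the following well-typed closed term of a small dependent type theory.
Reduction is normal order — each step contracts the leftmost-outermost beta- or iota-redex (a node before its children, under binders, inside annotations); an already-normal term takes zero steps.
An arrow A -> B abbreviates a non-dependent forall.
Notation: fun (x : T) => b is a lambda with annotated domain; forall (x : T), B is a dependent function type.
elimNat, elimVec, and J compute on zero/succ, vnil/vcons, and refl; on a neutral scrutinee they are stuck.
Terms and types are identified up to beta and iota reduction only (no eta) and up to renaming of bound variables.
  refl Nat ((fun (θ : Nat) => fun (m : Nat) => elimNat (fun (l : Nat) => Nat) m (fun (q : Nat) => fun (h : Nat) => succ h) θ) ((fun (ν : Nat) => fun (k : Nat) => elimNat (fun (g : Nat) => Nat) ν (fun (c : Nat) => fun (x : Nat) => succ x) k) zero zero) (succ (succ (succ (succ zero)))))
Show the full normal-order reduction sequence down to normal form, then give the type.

reduction (normal order):
  refl Nat ((fun (θ : Nat) => fun (m : Nat) => elimNat (fun (l : Nat) => Nat) m (fun (q : Nat) => fun (h : Nat) => succ h) θ) ((fun (ν : Nat) => fun (k : Nat) => elimNat (fun (g : Nat) => Nat) ν (fun (c : Nat) => fun (x : Nat) => succ x) k) zero zero) (succ (succ (succ (succ zero)))))
  ~> refl Nat ((fun (θ : Nat) => elimNat (fun (m : Nat) => Nat) θ (fun (l : Nat) => fun (q : Nat) => succ q) ((fun (h : Nat) => fun (ν : Nat) => elimNat (fun (k : Nat) => Nat) h (fun (g : Nat) => fun (c : Nat) => succ c) ν) zero zero)) (succ (succ (succ (succ zero)))))
  ~> refl Nat (elimNat (fun (θ : Nat) => Nat) (succ (succ (succ (succ zero)))) (fun (m : Nat) => fun (l : Nat) => succ l) ((fun (q : Nat) => fun (h : Nat) => elimNat (fun (ν : Nat) => Nat) q (fun (k : Nat) => fun (g : Nat) => succ g) h) zero zero))
  ~> refl Nat (elimNat (fun (θ : Nat) => Nat) (succ (succ (succ (succ zero)))) (fun (m : Nat) => fun (l : Nat) => succ l) ((fun (q : Nat) => elimNat (fun (h : Nat) => Nat) zero (fun (ν : Nat) => fun (k : Nat) => succ k) q) zero))
  ~> refl Nat (elimNat (fun (θ : Nat) => Nat) (succ (succ (succ (succ zero)))) (fun (m : Nat) => fun (l : Nat) => succ l) (elimNat (fun (q : Nat) => Nat) zero (fun (h : Nat) => fun (ν : Nat) => succ ν) zero))
  ~> refl Nat (elimNat (fun (θ : Nat) => Nat) (succ (succ (succ (succ zero)))) (fun (m : Nat) => fun (l : Nat) => succ l) zero)
  ~> refl Nat (succ (succ (succ (succ zero))))
type:
  Eq Nat (succ (succ (succ (succ zero)))) (succ (succ (succ (succ zero))))


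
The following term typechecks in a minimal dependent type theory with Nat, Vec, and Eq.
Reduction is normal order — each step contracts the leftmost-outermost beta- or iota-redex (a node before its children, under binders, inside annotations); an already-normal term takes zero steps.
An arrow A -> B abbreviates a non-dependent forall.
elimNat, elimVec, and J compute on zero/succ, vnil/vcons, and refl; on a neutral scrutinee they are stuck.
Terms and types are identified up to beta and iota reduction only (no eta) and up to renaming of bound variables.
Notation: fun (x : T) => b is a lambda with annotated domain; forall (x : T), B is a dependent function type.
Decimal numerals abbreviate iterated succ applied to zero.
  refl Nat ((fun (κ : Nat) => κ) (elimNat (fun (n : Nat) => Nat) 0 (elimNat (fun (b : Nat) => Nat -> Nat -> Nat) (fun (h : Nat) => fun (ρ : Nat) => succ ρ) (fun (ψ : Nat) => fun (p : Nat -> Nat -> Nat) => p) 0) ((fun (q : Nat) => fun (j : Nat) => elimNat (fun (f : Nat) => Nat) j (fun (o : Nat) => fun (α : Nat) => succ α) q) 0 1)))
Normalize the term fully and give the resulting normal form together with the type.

reduced normal form:
  refl Nat 1
inferred type:
  Eq Nat 1 1


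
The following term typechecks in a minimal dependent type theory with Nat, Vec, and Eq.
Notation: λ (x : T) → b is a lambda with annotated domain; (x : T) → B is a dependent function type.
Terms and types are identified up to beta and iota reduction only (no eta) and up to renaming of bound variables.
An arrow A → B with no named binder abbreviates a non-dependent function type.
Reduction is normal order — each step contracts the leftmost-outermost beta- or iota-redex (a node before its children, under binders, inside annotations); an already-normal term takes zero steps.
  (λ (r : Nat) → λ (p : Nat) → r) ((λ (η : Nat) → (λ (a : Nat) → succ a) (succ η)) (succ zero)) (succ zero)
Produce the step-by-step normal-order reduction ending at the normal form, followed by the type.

normal-order reduction sequence:
  (λ (r : Nat) → λ (p : Nat) → r) ((λ (η : Nat) → (λ (a : Nat) → succ a) (succ η)) (succ zero)) (succ zero)
  ~> (λ (r : Nat) → (λ (p : Nat) → (λ (η : Nat) → succ η) (succ p)) (succ zero)) (succ zero)
  ~> (λ (r : Nat) → (λ (p : Nat) → succ p) (succ r)) (succ zero)
  ~> (λ (r : Nat) → succ r) (succ (succ zero))
  ~> succ (succ (succ zero))
the term's type:
  Nat


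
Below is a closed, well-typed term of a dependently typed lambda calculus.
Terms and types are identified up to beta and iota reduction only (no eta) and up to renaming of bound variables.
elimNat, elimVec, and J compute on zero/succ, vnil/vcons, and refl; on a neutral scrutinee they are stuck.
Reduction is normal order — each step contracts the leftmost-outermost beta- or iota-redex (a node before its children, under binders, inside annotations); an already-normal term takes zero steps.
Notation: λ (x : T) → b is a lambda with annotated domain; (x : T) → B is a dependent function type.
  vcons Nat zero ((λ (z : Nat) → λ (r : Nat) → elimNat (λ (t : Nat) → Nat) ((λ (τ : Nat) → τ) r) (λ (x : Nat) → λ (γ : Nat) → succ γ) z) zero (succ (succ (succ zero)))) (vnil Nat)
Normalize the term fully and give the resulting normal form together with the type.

resulting normal form:
  vcons Nat zero (succ (succ (succ zero))) (vnil Nat)
the term's type:
  Vec Nat (succ zero)
observation: contracting a beta-redex first, the term normalizes in 4 steps.


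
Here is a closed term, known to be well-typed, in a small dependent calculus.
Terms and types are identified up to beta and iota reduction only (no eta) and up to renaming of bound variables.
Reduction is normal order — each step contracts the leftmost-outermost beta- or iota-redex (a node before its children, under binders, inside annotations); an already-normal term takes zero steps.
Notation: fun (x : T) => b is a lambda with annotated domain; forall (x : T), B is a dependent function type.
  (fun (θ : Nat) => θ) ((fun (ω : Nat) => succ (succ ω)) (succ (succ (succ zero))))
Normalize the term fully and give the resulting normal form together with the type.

reduced normal form:
  succ (succ (succ (succ (succ zero))))
inferred type:
  Nat


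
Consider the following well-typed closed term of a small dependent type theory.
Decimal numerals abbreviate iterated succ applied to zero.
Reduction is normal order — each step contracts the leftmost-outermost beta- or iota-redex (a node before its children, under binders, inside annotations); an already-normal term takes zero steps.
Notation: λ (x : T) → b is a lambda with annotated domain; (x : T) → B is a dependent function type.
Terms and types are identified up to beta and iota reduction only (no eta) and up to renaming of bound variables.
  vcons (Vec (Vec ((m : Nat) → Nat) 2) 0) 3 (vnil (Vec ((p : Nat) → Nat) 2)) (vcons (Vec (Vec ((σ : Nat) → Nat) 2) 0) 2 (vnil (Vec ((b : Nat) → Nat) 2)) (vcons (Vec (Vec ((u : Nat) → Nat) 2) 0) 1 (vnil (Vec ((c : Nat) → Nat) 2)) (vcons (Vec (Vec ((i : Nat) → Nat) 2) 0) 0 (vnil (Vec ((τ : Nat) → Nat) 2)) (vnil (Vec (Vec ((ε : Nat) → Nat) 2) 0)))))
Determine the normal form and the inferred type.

resulting normal form:
  vcons (Vec (Vec ((m : Nat) → Nat) 2) 0) 3 (vnil (Vec ((p : Nat) → Nat) 2)) (vcons (Vec (Vec ((σ : Nat) → Nat) 2) 0) 2 (vnil (Vec ((b : Nat) → Nat) 2)) (vcons (Vec (Vec ((u : Nat) → Nat) 2) 0) 1 (vnil (Vec ((c : Nat) → Nat) 2)) (vcons (Vec (Vec ((i : Nat) → Nat) 2) 0) 0 (vnil (Vec ((τ : Nat) → Nat) 2)) (vnil (Vec (Vec ((ε : Nat) → Nat) 2) 0)))))
the term's type:
  Vec (Vec (Vec ((m : Nat) → Nat) 2) 0) 4


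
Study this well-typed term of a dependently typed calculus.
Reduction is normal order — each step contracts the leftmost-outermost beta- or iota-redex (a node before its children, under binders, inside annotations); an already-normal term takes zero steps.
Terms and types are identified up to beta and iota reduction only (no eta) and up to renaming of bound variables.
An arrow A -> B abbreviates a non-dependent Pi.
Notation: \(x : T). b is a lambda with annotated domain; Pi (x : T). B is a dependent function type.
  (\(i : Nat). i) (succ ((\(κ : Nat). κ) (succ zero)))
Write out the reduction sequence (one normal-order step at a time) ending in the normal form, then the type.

normal-order reduction sequence:
  (\(i : Nat). i) (succ ((\(κ : Nat). κ) (succ zero)))
  ~> succ ((\(i : Nat). i) (succ zero))
  ~> succ (succ zero)
type:
  Nat


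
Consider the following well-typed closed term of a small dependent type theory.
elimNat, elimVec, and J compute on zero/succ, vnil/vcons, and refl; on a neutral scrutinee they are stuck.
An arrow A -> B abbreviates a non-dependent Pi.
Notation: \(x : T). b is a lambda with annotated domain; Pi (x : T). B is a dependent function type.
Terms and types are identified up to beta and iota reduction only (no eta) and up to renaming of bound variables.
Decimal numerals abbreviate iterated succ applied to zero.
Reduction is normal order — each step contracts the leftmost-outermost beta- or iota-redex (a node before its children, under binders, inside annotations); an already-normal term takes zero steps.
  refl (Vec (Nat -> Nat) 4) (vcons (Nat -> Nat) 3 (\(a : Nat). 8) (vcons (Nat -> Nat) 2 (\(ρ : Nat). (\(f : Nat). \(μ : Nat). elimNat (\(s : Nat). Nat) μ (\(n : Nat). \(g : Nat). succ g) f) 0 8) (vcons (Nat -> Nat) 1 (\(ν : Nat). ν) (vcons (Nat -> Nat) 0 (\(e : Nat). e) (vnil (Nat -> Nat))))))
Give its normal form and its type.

resulting normal form:
  refl (Vec (Nat -> Nat) 4) (vcons (Nat -> Nat) 3 (\(a : Nat). 8) (vcons (Nat -> Nat) 2 (\(ρ : Nat). 8) (vcons (Nat -> Nat) 1 (\(f : Nat). f) (vcons (Nat -> Nat) 0 (\(μ : Nat). μ) (vnil (Nat -> Nat))))))
type:
  Eq (Vec (Nat -> Nat) 4) (vcons (Nat -> Nat) 3 (\(a : Nat). 8) (vcons (Nat -> Nat) 2 (\(ρ : Nat). 8) (vcons (Nat -> Nat) 1 (\(f : Nat). f) (vcons (Nat -> Nat) 0 (\(μ : Nat). μ) (vnil (Nat -> Nat)))))) (vcons (Nat -> Nat) 3 (\(s : Nat). 8) (vcons (Nat -> Nat) 2 (\(n : Nat). 8) (vcons (Nat -> Nat) 1 (\(g : Nat). g) (vcons (Nat -> Nat) 0 (\(ν : Nat). ν) (vnil (Nat -> Nat))))))


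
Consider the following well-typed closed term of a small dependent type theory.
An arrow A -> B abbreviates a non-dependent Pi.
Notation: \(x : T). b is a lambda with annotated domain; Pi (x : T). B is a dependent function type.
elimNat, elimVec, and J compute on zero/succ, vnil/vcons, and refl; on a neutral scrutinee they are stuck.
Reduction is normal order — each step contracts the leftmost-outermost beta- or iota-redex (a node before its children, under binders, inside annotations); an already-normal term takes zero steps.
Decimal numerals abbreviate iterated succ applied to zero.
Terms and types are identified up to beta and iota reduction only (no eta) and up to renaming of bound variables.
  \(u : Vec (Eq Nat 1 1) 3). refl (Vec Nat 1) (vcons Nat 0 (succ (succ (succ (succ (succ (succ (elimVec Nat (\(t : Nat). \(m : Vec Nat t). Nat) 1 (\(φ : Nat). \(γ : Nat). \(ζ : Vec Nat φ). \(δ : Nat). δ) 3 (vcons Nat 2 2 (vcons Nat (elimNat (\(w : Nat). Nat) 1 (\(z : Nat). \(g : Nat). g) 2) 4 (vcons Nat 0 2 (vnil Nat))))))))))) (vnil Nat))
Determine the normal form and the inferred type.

normal form:
  \(u : Vec (Eq Nat 1 1) 3). refl (Vec Nat 1) (vcons Nat 0 7 (vnil Nat))
the term's type:
  Vec (Eq Nat 1 1) 3 -> Eq (Vec Nat 1) (vcons Nat 0 7 (vnil Nat)) (vcons Nat 0 7 (vnil Nat))
observation: 16 normal-order steps separate the term from its normal form.


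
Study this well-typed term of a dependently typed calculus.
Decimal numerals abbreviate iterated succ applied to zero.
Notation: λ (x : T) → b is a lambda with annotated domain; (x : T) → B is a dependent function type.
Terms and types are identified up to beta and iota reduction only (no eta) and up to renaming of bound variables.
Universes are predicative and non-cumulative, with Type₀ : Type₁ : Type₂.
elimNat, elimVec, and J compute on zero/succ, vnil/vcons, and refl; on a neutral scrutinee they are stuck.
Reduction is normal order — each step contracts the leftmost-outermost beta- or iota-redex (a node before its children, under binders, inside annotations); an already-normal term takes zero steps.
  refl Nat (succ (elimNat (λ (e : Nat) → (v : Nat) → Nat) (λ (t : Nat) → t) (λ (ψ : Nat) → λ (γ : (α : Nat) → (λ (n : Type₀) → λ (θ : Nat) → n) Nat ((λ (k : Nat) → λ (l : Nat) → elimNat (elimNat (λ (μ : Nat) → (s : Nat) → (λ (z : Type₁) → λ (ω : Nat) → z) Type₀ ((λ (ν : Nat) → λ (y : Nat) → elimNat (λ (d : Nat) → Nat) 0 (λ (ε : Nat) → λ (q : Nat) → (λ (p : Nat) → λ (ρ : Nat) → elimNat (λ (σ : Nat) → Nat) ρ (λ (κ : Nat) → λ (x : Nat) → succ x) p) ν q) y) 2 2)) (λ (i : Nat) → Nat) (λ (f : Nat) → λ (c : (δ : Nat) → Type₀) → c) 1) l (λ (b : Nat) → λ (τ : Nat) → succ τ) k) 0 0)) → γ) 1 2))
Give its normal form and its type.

reduced normal form:
  refl Nat 3
inferred type:
  Eq Nat 3 3
observation: the term reaches its normal form after 5 normal-order steps.


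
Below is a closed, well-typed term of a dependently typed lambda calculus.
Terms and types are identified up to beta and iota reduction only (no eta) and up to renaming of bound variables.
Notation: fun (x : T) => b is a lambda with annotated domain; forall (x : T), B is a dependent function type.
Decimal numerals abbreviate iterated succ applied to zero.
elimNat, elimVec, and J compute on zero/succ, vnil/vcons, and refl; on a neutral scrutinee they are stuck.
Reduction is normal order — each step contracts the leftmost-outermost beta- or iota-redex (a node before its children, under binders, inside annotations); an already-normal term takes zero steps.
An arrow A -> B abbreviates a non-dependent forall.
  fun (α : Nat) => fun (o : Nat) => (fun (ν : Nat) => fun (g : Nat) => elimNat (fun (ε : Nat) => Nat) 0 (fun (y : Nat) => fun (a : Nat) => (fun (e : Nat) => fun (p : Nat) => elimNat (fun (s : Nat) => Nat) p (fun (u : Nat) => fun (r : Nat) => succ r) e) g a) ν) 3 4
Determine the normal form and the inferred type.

reduced normal form:
  fun (α : Nat) => fun (o : Nat) => 12
inferred type:
  Nat -> Nat -> Nat
observation: reduction starts at a beta-redex, and 57 normal-order steps reach the normal form.


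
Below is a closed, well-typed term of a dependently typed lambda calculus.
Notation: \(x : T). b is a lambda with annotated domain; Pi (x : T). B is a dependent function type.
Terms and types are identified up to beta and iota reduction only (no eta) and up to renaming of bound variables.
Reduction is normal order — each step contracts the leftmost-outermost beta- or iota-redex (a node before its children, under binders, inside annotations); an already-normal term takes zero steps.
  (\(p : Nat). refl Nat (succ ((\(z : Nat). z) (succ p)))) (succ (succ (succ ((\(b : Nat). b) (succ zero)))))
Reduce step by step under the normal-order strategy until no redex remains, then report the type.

normal-order reduction sequence:
  (\(p : Nat). refl Nat (succ ((\(z : Nat). z) (succ p)))) (succ (succ (succ ((\(b : Nat). b) (succ zero)))))
  ~> refl Nat (succ ((\(p : Nat). p) (succ (succ (succ (succ ((\(z : Nat). z) (succ zero))))))))
  ~> refl Nat (succ (succ (succ (succ (succ ((\(p : Nat). p) (succ zero)))))))
  ~> refl Nat (succ (succ (succ (succ (succ (succ zero))))))
inferred type:
  Eq Nat (succ (succ (succ (succ (succ (succ zero)))))) (succ (succ (succ (succ (succ (succ zero))))))


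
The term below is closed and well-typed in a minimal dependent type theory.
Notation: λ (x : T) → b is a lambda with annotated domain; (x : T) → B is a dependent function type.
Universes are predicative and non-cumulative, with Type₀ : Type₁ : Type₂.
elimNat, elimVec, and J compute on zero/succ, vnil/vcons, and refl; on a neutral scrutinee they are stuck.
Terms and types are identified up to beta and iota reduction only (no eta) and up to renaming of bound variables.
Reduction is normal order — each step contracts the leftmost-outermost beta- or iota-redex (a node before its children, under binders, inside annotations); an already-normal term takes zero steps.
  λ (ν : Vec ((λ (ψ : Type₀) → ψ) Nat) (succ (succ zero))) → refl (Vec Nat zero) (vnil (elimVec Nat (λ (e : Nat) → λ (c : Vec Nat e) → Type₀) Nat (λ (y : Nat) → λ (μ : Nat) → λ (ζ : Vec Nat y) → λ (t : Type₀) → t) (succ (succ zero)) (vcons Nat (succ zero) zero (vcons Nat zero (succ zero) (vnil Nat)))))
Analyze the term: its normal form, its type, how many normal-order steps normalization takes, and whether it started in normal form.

normal form:
  λ (ν : Vec Nat (succ (succ zero))) → refl (Vec Nat zero) (vnil Nat)
type:
  (ν : Vec Nat (succ (succ zero))) → Eq (Vec Nat zero) (vnil Nat) (vnil Nat)
normal-order step count: 12
already normal: no
first contracted redex: a beta-redex
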